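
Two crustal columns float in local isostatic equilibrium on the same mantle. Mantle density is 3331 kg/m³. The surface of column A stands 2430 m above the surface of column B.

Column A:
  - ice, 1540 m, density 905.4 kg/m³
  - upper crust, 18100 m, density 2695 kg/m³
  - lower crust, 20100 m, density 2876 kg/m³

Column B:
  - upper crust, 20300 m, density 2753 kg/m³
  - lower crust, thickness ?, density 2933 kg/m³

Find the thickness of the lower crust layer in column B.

Take the compensation level at the base of the deeper column (depth z_c below the surface of column A) and equate Σ ρ_i t_i down to z_c; mantle fills any gap and the z_c terms cancel.
Column A: 1540×905.4 + 18100×2695 + 20100×2876 + (z_c − 39740)×3331
Column B: 2430×0 + 20300×2753 + x×2933 + (z_c − 2430 − 20300 − x)×3331
The z_c×3331 term appears on both sides and cancels. Collect the known terms of each column as K = Σ(ρt)_known − 3331 × (depth of known layers): K_A = 107981416 − 3331×39740 = −24392524; K_B = 55885900 − 3331×(2430 + 20300) = −19827730.
Balance: K_A = K_B − x×(3331 − 2933), so x = (K_B − K_A)/(3331 − 2933) = 4564790/398 = 11500 m.

11500 m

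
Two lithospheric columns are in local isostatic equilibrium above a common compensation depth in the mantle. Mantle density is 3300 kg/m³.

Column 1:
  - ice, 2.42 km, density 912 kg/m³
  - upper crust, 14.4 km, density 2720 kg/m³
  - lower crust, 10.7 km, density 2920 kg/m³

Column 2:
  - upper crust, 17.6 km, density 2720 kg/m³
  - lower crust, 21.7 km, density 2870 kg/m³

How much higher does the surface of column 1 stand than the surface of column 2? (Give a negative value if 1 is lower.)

−0.407 km

For any compensation level in the mantle, the mantle terms cancel and isostasy reduces to e = (Σt_1 − Σt_2) − (Σ(ρt)_1 − Σ(ρt)_2) / ρ_m.
Σt_1 = 27.52 km; Σt_2 = 39.3 km; Σ(ρt)_1 = 72619.04; Σ(ρt)_2 = 110151 (in km·kg/m³).
e = (27.52 − 39.3) − (72619.04 − 110151) / 3300 = −0.407 km.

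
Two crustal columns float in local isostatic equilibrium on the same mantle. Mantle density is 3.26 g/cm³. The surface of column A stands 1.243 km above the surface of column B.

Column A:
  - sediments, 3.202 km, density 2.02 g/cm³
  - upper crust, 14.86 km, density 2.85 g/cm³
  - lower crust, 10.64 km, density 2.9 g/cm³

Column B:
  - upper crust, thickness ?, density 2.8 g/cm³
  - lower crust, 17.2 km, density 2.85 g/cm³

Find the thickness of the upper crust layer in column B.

6.06 km

Take the compensation level at the base of the deeper column (depth z_c below the surface of column A) and equate Σ ρ_i t_i down to z_c; mantle fills any gap and the z_c terms cancel.
Column A: 3.202×2.02 + 14.86×2.85 + 10.64×2.9 + (z_c − 28.702)×3.26
Column B: 1.243×0 + x×2.8 + 17.2×2.85 + (z_c − 1.243 − 17.2 − x)×3.26
The z_c×3.26 term appears on both sides and cancels. Collect the known terms of each column as K = Σ(ρt)_known − 3.26 × (depth of known layers): K_A = 79.67504 − 3.26×28.702 = −13.89348; K_B = 49.02 − 3.26×(1.243 + 17.2) = −11.10418.
Balance: K_A = K_B − x×(3.26 − 2.8), so x = (K_B − K_A)/(3.26 − 2.8) = 2.7893/0.46 = 6.06 km.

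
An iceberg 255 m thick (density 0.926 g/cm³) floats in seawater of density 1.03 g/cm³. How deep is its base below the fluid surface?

Draft d = t ρ_obj/ρ_fluid = 255 m × 0.926/1.03 = 229 m.

229 m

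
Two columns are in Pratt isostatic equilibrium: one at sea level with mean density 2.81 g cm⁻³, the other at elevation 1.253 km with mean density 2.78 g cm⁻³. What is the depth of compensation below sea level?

116 km

ρ_ref D = ρ (D + h) → D (ρ_ref − ρ) = ρ h.
D = ρ h/(ρ_ref − ρ) = 2.78 × 1.253 km/(2.81 − 2.78) = 116 km.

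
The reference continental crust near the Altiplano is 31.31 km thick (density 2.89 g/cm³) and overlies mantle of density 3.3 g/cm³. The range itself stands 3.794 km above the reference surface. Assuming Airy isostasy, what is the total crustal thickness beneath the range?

61.8 km

Root depth r = h ρ_c / (ρ_m − ρ_c) = 3.794 km × 2.89 / 0.41 = 26.74 km.
Total thickness = T + h + r = 31.31 km + 3.794 km + 26.74 km = 61.8 km.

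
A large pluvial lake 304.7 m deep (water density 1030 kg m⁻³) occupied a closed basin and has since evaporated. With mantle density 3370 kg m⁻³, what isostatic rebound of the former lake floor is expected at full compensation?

93.1 m

u = d ρ_w/ρ_m = 304.7 m × 1030/3370 = 93.1 m.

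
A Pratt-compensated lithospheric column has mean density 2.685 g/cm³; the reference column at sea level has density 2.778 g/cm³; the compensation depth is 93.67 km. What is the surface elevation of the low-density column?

ρ_ref D = ρ (D + h) → h = D (ρ_ref − ρ)/ρ.
h = 93.67 km × (2.778 − 2.685)/2.685 = 3.24 km.

3.24 km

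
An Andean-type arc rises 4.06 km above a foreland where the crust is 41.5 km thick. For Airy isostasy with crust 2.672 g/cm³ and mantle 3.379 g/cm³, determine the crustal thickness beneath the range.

Root depth r = h ρ_c / (ρ_m − ρ_c) = 4.06 km × 2.672 / 0.707 = 15.34 km.
Total thickness = T + h + r = 41.5 km + 4.06 km + 15.34 km = 60.9 km.

60.9 km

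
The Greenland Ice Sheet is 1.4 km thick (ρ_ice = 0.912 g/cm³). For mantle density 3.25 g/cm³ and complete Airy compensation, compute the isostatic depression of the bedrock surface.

Balancing pressure at the compensation depth: the ice load ρ_ice t is balanced by mantle displaced below, ρ_m s.
s = t ρ_ice / ρ_m = 1.4 km × 0.912/3.25 = 0.393 km.

0.393 km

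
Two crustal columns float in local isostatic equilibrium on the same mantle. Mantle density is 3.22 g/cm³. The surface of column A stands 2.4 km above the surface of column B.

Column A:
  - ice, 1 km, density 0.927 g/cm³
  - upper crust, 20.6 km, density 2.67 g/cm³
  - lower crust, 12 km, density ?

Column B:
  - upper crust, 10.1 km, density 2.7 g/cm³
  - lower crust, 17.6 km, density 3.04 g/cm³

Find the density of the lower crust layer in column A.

3.01 g/cm³

Take the compensation level at the base of the deeper column (depth z_c below the surface of column A) and equate Σ ρ_i t_i down to z_c; mantle fills any gap and the z_c terms cancel.
Column A: 1×0.927 + 20.6×2.67 + 12×ρ + (z_c − 33.6)×3.22
Column B: 2.4×0 + 10.1×2.7 + 17.6×3.04 + (z_c − 2.4 − 27.7)×3.22
The z_c×3.22 term appears on both sides and cancels. Collect the known terms of each column as K = Σ(ρt)_known − 3.22 × (depth of known layers): K_A = 55.929 − 3.22×33.6 = −52.263; K_B = 80.774 − 3.22×(2.4 + 27.7) = −16.148.
Balance: K_A + 12×ρ = K_B, so ρ = (K_B − K_A)/12 = 36.115/12 = 3.01 g/cm³.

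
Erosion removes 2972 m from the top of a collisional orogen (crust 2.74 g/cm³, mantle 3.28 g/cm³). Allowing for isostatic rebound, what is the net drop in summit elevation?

Rebound u = e ρ_c/ρ_m = 2972 m × 2.74/3.28 = 2483 m.
Net surface drop = e − u = 2972 m − 2483 m = e (ρ_m − ρ_c)/ρ_m = 489 m.

489 m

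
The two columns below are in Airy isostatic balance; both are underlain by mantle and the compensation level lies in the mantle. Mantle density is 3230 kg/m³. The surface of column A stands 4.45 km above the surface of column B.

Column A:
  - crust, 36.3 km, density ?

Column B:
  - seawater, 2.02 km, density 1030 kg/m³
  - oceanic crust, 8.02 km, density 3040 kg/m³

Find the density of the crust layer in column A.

Take the compensation level at the base of the deeper column (depth z_c below the surface of column A) and equate Σ ρ_i t_i down to z_c; mantle fills any gap and the z_c terms cancel.
Column A: 36.3×ρ + (z_c − 36.3)×3230
Column B: 4.45×0 + 2.02×1030 + 8.02×3040 + (z_c − 4.45 − 10.04)×3230
The z_c×3230 term appears on both sides and cancels. Collect the known terms of each column as K = Σ(ρt)_known − 3230 × (depth of known layers): K_A = 0 − 3230×36.3 = −117249; K_B = 26461.4 − 3230×(4.45 + 10.04) = −20341.3.
Balance: K_A + 36.3×ρ = K_B, so ρ = (K_B − K_A)/36.3 = 96907.7/36.3 = 2670 kg/m³.

2670 kg/m³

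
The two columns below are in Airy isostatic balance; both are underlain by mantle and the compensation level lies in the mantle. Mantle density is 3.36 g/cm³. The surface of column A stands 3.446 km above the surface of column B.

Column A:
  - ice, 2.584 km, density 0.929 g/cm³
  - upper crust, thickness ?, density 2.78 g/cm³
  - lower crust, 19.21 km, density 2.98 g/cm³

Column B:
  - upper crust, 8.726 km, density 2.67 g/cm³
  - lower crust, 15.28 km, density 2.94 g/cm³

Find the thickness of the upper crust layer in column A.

Take the compensation level at the base of the deeper column (depth z_c below the surface of column A) and equate Σ ρ_i t_i down to z_c; mantle fills any gap and the z_c terms cancel.
Column A: 2.584×0.929 + x×2.78 + 19.21×2.98 + (z_c − 21.794 − x)×3.36
Column B: 3.446×0 + 8.726×2.67 + 15.28×2.94 + (z_c − 3.446 − 24.006)×3.36
The z_c×3.36 term appears on both sides and cancels. Collect the known terms of each column as K = Σ(ρt)_known − 3.36 × (depth of known layers): K_A = 59.646336 − 3.36×21.794 = −13.581504; K_B = 68.22162 − 3.36×(3.446 + 24.006) = −24.0171.
Balance: K_A − x×(3.36 − 2.78) = K_B, so x = (K_A − K_B)/(3.36 − 2.78) = 10.4356/0.58 = 18 km.

18 km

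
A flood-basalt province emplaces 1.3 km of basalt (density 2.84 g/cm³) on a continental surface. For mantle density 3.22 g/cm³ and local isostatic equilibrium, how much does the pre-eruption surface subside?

1.15 km

Subaerial loading: s = t ρ_load / ρ_m.
s = 1.3 km × 2.84/3.22 = 1.15 km.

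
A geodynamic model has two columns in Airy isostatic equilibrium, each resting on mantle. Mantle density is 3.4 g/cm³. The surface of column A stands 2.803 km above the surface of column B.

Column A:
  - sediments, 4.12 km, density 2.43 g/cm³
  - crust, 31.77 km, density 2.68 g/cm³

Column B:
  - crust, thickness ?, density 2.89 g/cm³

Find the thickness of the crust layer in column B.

34 km

Take the compensation level at the base of the deeper column (depth z_c below the surface of column A) and equate Σ ρ_i t_i down to z_c; mantle fills any gap and the z_c terms cancel.
Column A: 4.12×2.43 + 31.77×2.68 + (z_c − 35.89)×3.4
Column B: 2.803×0 + x×2.89 + (z_c − 2.803 − 0 − x)×3.4
The z_c×3.4 term appears on both sides and cancels. Collect the known terms of each column as K = Σ(ρt)_known − 3.4 × (depth of known layers): K_A = 95.1552 − 3.4×35.89 = −26.8708; K_B = 0 − 3.4×(2.803 + 0) = −9.5302.
Balance: K_A = K_B − x×(3.4 − 2.89), so x = (K_B − K_A)/(3.4 − 2.89) = 17.3406/0.51 = 34 km.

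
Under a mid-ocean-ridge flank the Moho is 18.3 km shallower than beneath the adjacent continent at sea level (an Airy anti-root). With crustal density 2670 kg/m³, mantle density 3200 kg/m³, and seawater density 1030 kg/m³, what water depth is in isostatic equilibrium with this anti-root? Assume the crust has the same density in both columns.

5.91 km

Replacing a thickness d of crust by seawater at the top must be balanced by replacing crust with mantle at the base: d (ρ_c − ρ_w) = a (ρ_m − ρ_c).
d = a (ρ_m − ρ_c)/(ρ_c − ρ_w) = 18.3 km × 530/1640 = 5.91 km.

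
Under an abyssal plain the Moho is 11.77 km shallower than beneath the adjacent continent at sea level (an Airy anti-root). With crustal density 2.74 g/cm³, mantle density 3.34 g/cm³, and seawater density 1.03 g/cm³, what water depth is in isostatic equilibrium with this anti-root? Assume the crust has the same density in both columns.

Replacing a thickness d of crust by seawater at the top must be balanced by replacing crust with mantle at the base: d (ρ_c − ρ_w) = a (ρ_m − ρ_c).
d = a (ρ_m − ρ_c)/(ρ_c − ρ_w) = 11.77 km × 0.6/1.71 = 4.13 km.

4.13 km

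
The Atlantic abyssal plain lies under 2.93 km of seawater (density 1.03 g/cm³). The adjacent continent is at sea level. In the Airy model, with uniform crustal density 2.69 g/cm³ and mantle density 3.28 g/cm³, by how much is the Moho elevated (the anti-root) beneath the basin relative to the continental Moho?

8.24 km

Equating mass per unit area of the two columns: replacing crust with seawater at the top is compensated by replacing crust with mantle at the base: d (ρ_c − ρ_w) = a (ρ_m − ρ_c).
a = d (ρ_c − ρ_w)/(ρ_m − ρ_c) = 2.93 km × 1.66/0.59 = 8.24 km.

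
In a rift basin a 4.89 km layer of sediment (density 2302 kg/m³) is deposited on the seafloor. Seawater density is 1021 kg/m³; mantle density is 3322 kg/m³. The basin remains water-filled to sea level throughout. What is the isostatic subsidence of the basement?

Submarine loading: the sediment displaces seawater, and the subsidence is in turn flooded, so s (ρ_m − ρ_w) = t (ρ_sed − ρ_w).
s = 4.89 km × (2302 − 1021) / (3322 − 1021) = 2.72 km.

2.72 km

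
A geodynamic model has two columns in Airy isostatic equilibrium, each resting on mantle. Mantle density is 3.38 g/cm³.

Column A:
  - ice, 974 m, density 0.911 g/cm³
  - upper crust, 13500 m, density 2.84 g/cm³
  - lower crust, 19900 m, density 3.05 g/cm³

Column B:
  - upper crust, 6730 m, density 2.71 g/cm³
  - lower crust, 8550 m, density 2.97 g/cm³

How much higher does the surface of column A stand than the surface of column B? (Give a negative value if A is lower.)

2440 m

For any compensation level in the mantle, the mantle terms cancel and isostasy reduces to e = (Σt_A − Σt_B) − (Σ(ρt)_A − Σ(ρt)_B) / ρ_m.
Σt_A = 34374 m; Σt_B = 15280 m; Σ(ρt)_A = 99922.314; Σ(ρt)_B = 43631.8 (in m·g/cm³).
e = (34374 − 15280) − (99922.314 − 43631.8) / 3.38 = 2440 m.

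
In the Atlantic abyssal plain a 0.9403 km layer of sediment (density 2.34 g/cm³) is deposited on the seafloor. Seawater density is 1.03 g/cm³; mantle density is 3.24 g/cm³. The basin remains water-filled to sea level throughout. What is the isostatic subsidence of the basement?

Submarine loading: the sediment displaces seawater, and the subsidence is in turn flooded, so s (ρ_m − ρ_w) = t (ρ_sed − ρ_w).
s = 0.9403 km × (2.34 − 1.03) / (3.24 − 1.03) = 0.557 km.

0.557 km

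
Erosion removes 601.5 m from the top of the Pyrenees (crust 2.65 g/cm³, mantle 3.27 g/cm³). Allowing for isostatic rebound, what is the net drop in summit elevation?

Rebound u = e ρ_c/ρ_m = 601.5 m × 2.65/3.27 = 487.5 m.
Net surface drop = e − u = 601.5 m − 487.5 m = e (ρ_m − ρ_c)/ρ_m = 114 m.

114 m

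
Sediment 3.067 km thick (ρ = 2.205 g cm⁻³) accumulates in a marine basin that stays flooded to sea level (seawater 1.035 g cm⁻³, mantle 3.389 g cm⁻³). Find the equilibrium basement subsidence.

1.52 km

Submarine loading: the sediment displaces seawater, and the subsidence is in turn flooded, so s (ρ_m − ρ_w) = t (ρ_sed − ρ_w).
s = 3.067 km × (2.205 − 1.035) / (3.389 − 1.035) = 1.52 km.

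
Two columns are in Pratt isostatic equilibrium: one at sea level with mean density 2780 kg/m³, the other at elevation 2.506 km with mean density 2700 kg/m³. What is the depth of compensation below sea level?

ρ_ref D = ρ (D + h) → D (ρ_ref − ρ) = ρ h.
D = ρ h/(ρ_ref − ρ) = 2700 × 2.506 km/(2780 − 2700) = 84.6 km.

84.6 km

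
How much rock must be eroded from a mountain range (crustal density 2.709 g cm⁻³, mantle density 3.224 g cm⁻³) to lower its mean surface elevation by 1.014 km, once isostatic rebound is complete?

Net drop Δ = e − u = e − e ρ_c/ρ_m = e (ρ_m − ρ_c)/ρ_m.
e = Δ ρ_m/(ρ_m − ρ_c) = 1.014 km × 3.224/0.515 = 6.35 km.

6.35 km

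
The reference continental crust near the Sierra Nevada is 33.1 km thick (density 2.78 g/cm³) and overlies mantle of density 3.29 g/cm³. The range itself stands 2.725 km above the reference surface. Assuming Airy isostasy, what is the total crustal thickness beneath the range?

Root depth r = h ρ_c / (ρ_m − ρ_c) = 2.725 km × 2.78 / 0.51 = 14.85 km.
Total thickness = T + h + r = 33.1 km + 2.725 km + 14.85 km = 50.7 km.

50.7 km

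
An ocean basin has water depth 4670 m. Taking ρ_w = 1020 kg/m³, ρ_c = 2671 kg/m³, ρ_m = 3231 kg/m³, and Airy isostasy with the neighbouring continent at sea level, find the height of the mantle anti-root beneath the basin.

Isostatic balance requires: replacing crust with seawater at the top is compensated by replacing crust with mantle at the base: d (ρ_c − ρ_w) = a (ρ_m − ρ_c).
a = d (ρ_c − ρ_w)/(ρ_m − ρ_c) = 4670 m × 1651/560 = 13800 m.

13800 m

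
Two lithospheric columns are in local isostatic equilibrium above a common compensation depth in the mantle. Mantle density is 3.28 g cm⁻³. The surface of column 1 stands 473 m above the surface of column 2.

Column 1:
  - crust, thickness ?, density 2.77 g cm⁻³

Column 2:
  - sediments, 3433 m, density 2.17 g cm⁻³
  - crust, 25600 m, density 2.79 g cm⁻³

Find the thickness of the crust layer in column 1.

35100 m

Take the compensation level at the base of the deeper column (depth z_c below the surface of column 1) and equate Σ ρ_i t_i down to z_c; mantle fills any gap and the z_c terms cancel.
Column 1: x×2.77 + (z_c − 0 − x)×3.28
Column 2: 473×0 + 3433×2.17 + 25600×2.79 + (z_c − 473 − 29033)×3.28
The z_c×3.28 term appears on both sides and cancels. Collect the known terms of each column as K = Σ(ρt)_known − 3.28 × (depth of known layers): K_1 = 0 − 3.28×0 = 0; K_2 = 78873.61 − 3.28×(473 + 29033) = −17906.07.
Balance: K_1 − x×(3.28 − 2.77) = K_2, so x = (K_1 − K_2)/(3.28 − 2.77) = 17906.1/0.51 = 35100 m.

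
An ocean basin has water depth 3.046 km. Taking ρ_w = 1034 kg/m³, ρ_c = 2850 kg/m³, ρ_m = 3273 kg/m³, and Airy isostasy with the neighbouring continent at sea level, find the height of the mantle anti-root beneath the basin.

13.1 km

For local isostatic compensation: replacing crust with seawater at the top is compensated by replacing crust with mantle at the base: d (ρ_c − ρ_w) = a (ρ_m − ρ_c).
a = d (ρ_c − ρ_w)/(ρ_m − ρ_c) = 3.046 km × 1816/423 = 13.1 km.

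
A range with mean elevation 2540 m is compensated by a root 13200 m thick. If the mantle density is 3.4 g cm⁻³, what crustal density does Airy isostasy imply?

ρ_c h = (ρ_m − ρ_c) r → ρ_c (h + r) = ρ_m r → ρ_c = ρ_m r / (h + r).
ρ_c = 3.4 × 13200 m / (2540 m + 13200 m) = 2.85 g cm⁻³.

2.85 g cm⁻³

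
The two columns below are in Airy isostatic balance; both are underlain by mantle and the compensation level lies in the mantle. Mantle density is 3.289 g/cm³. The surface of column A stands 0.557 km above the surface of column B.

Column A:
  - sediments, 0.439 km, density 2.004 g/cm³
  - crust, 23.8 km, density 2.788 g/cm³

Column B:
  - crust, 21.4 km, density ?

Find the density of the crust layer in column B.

2.79 g/cm³

Take the compensation level at the base of the deeper column (depth z_c below the surface of column A) and equate Σ ρ_i t_i down to z_c; mantle fills any gap and the z_c terms cancel.
Column A: 0.439×2.004 + 23.8×2.788 + (z_c − 24.239)×3.289
Column B: 0.557×0 + 21.4×ρ + (z_c − 0.557 − 21.4)×3.289
The z_c×3.289 term appears on both sides and cancels. Collect the known terms of each column as K = Σ(ρt)_known − 3.289 × (depth of known layers): K_A = 67.234156 − 3.289×24.239 = −12.487915; K_B = 0 − 3.289×(0.557 + 21.4) = −72.216573.
Balance: K_A = K_B + 21.4×ρ, so ρ = (K_A − K_B)/21.4 = 59.7287/21.4 = 2.79 g/cm³.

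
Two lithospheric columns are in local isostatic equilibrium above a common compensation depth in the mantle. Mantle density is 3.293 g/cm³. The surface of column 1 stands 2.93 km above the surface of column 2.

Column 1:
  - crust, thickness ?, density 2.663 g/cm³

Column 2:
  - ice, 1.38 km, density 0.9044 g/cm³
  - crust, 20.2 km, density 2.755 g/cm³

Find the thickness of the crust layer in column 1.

37.8 km

Take the compensation level at the base of the deeper column (depth z_c below the surface of column 1) and equate Σ ρ_i t_i down to z_c; mantle fills any gap and the z_c terms cancel.
Column 1: x×2.663 + (z_c − 0 − x)×3.293
Column 2: 2.93×0 + 1.38×0.9044 + 20.2×2.755 + (z_c − 2.93 − 21.58)×3.293
The z_c×3.293 term appears on both sides and cancels. Collect the known terms of each column as K = Σ(ρt)_known − 3.293 × (depth of known layers): K_1 = 0 − 3.293×0 = 0; K_2 = 56.899072 − 3.293×(2.93 + 21.58) = −23.812358.
Balance: K_1 − x×(3.293 − 2.663) = K_2, so x = (K_1 − K_2)/(3.293 − 2.663) = 23.8124/0.63 = 37.8 km.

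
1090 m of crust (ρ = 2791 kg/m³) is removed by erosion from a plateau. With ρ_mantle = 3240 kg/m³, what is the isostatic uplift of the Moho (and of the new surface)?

Unloading: uplift u = e ρ_c/ρ_m = 1090 m × 2791/3240 = 939 m.

939 m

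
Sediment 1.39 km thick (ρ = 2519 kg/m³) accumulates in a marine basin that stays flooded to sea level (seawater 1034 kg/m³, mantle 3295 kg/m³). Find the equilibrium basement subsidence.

0.913 km

Submarine loading: the sediment displaces seawater, and the subsidence is in turn flooded, so s (ρ_m − ρ_w) = t (ρ_sed − ρ_w).
s = 1.39 km × (2519 − 1034) / (3295 − 1034) = 0.913 km.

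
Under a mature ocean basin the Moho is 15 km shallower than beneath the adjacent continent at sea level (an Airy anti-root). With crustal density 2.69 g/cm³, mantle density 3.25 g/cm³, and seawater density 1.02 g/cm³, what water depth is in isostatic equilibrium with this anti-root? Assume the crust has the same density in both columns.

5.03 km

Replacing a thickness d of crust by seawater at the top must be balanced by replacing crust with mantle at the base: d (ρ_c − ρ_w) = a (ρ_m − ρ_c).
d = a (ρ_m − ρ_c)/(ρ_c − ρ_w) = 15 km × 0.56/1.67 = 5.03 km.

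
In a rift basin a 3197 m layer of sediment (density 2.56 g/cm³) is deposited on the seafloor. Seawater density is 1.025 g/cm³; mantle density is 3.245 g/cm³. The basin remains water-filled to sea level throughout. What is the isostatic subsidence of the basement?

Submarine loading: the sediment displaces seawater, and the subsidence is in turn flooded, so s (ρ_m − ρ_w) = t (ρ_sed − ρ_w).
s = 3197 m × (2.56 − 1.025) / (3.245 − 1.025) = 2210 m.

2210 m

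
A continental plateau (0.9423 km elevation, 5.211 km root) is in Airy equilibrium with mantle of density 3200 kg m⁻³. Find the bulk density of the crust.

ρ_c h = (ρ_m − ρ_c) r → ρ_c (h + r) = ρ_m r → ρ_c = ρ_m r / (h + r).
ρ_c = 3200 × 5.211 km / (0.9423 km + 5.211 km) = 2710 kg m⁻³.

2710 kg m⁻³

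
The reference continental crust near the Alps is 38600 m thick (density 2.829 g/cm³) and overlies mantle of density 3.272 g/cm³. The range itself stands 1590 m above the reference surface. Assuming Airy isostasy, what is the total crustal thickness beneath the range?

50300 m

Root depth r = h ρ_c / (ρ_m − ρ_c) = 1590 m × 2.829 / 0.443 = 10150 m.
Total thickness = T + h + r = 38600 m + 1590 m + 10150 m = 50300 m.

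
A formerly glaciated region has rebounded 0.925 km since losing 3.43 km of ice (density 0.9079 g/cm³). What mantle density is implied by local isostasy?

ρ_m = ρ_ice t / u = 0.9079 × 3.43 km/0.925 km = 3.37 g/cm³.

3.37 g/cm³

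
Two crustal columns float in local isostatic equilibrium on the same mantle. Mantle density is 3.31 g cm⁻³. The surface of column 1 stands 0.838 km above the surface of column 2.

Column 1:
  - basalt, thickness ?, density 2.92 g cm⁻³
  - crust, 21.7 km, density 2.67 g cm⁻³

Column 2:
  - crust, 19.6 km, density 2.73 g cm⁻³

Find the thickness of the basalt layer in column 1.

0.651 km

Take the compensation level at the base of the deeper column (depth z_c below the surface of column 1) and equate Σ ρ_i t_i down to z_c; mantle fills any gap and the z_c terms cancel.
Column 1: x×2.92 + 21.7×2.67 + (z_c − 21.7 − x)×3.31
Column 2: 0.838×0 + 19.6×2.73 + (z_c − 0.838 − 19.6)×3.31
The z_c×3.31 term appears on both sides and cancels. Collect the known terms of each column as K = Σ(ρt)_known − 3.31 × (depth of known layers): K_1 = 57.939 − 3.31×21.7 = −13.888; K_2 = 53.508 − 3.31×(0.838 + 19.6) = −14.14178.
Balance: K_1 − x×(3.31 − 2.92) = K_2, so x = (K_1 − K_2)/(3.31 − 2.92) = 0.25378/0.39 = 0.651 km.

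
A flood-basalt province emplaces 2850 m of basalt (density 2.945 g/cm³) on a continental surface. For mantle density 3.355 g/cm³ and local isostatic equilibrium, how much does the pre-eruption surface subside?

2500 m

Subaerial loading: s = t ρ_load / ρ_m.
s = 2850 m × 2.945/3.355 = 2500 m.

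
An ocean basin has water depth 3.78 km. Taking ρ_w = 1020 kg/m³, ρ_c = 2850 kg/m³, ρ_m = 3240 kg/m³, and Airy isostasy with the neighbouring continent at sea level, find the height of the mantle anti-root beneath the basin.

By Archimedes' principle applied to the lithosphere: replacing crust with seawater at the top is compensated by replacing crust with mantle at the base: d (ρ_c − ρ_w) = a (ρ_m − ρ_c).
a = d (ρ_c − ρ_w)/(ρ_m − ρ_c) = 3.78 km × 1830/390 = 17.7 km.

17.7 km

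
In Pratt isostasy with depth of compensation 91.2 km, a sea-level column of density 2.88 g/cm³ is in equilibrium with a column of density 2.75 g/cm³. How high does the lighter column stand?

4.31 km

ρ_ref D = ρ (D + h) → h = D (ρ_ref − ρ)/ρ.
h = 91.2 km × (2.88 − 2.75)/2.75 = 4.31 km.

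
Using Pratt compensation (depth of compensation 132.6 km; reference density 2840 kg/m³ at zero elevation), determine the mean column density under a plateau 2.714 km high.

2780 kg/m³

Pratt balance: ρ_ref D = ρ (D + h).
ρ = ρ_ref D/(D + h) = 2840 × 132.6 km/(132.6 km + 2.714 km) = 2780 kg/m³.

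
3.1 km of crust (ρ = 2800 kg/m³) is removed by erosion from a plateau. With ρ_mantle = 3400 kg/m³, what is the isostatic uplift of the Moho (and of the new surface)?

Unloading: uplift u = e ρ_c/ρ_m = 3.1 km × 2800/3400 = 2.55 km.

2.55 km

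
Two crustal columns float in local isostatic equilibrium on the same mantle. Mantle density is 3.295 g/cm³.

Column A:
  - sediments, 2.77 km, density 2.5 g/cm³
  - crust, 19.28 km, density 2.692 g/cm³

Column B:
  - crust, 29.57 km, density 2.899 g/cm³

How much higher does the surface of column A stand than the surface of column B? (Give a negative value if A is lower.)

For any compensation level in the mantle, the mantle terms cancel and isostasy reduces to e = (Σt_A − Σt_B) − (Σ(ρt)_A − Σ(ρt)_B) / ρ_m.
Σt_A = 22.05 km; Σt_B = 29.57 km; Σ(ρt)_A = 58.82676; Σ(ρt)_B = 85.72343 (in km·g/cm³).
e = (22.05 − 29.57) − (58.82676 − 85.72343) / 3.295 = 0.643 km.

0.643 km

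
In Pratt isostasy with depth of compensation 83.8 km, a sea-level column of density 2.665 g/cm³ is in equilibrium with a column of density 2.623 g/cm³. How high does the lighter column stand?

1.34 km

ρ_ref D = ρ (D + h) → h = D (ρ_ref − ρ)/ρ.
h = 83.8 km × (2.665 − 2.623)/2.623 = 1.34 km.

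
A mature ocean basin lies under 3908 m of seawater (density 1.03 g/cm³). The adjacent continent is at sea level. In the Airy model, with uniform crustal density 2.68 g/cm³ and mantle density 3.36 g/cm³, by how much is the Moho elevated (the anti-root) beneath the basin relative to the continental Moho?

9480 m

By Archimedes' principle applied to the lithosphere: replacing crust with seawater at the top is compensated by replacing crust with mantle at the base: d (ρ_c − ρ_w) = a (ρ_m − ρ_c).
a = d (ρ_c − ρ_w)/(ρ_m − ρ_c) = 3908 m × 1.65/0.68 = 9480 m.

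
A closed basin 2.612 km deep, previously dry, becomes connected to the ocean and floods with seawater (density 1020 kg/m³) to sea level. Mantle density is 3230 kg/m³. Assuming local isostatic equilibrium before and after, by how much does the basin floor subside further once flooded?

After flooding the water column is d + s deep. Its weight must equal the weight of mantle displaced by the extra subsidence s: (d + s) ρ_w = s ρ_m.
s = d ρ_w / (ρ_m − ρ_w) = 2.612 km × 1020/(3230 − 1020) = 1.21 km.

1.21 km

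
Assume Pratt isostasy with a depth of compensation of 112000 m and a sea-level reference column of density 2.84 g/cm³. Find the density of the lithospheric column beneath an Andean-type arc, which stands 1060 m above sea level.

Pratt balance: ρ_ref D = ρ (D + h).
ρ = ρ_ref D/(D + h) = 2.84 × 112000 m/(112000 m + 1060 m) = 2.81 g/cm³.

2.81 g/cm³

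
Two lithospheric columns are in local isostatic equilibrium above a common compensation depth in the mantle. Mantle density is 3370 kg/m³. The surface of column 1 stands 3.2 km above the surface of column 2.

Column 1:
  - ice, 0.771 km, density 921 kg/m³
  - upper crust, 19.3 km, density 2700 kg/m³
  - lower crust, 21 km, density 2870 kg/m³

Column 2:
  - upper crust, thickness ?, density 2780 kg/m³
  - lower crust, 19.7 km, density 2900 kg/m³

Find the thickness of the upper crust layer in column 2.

8.94 km

Take the compensation level at the base of the deeper column (depth z_c below the surface of column 1) and equate Σ ρ_i t_i down to z_c; mantle fills any gap and the z_c terms cancel.
Column 1: 0.771×921 + 19.3×2700 + 21×2870 + (z_c − 41.071)×3370
Column 2: 3.2×0 + x×2780 + 19.7×2900 + (z_c − 3.2 − 19.7 − x)×3370
The z_c×3370 term appears on both sides and cancels. Collect the known terms of each column as K = Σ(ρt)_known − 3370 × (depth of known layers): K_1 = 113090.091 − 3370×41.071 = −25319.179; K_2 = 57130 − 3370×(3.2 + 19.7) = −20043.
Balance: K_1 = K_2 − x×(3370 − 2780), so x = (K_2 − K_1)/(3370 − 2780) = 5276.18/590 = 8.94 km.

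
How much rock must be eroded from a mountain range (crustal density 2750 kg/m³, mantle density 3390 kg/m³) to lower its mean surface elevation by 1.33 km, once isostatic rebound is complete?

Net drop Δ = e − u = e − e ρ_c/ρ_m = e (ρ_m − ρ_c)/ρ_m.
e = Δ ρ_m/(ρ_m − ρ_c) = 1.33 km × 3390/640 = 7.04 km.

7.04 km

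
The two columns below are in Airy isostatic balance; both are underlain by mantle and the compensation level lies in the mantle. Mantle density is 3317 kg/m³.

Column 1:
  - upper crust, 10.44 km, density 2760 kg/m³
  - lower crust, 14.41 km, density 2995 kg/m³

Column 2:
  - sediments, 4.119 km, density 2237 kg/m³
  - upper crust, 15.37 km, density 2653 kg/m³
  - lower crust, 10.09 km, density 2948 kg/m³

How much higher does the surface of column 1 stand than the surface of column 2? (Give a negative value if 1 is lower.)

For any compensation level in the mantle, the mantle terms cancel and isostasy reduces to e = (Σt_1 − Σt_2) − (Σ(ρt)_1 − Σ(ρt)_2) / ρ_m.
Σt_1 = 24.85 km; Σt_2 = 29.579 km; Σ(ρt)_1 = 71972.35; Σ(ρt)_2 = 79736.133 (in km·kg/m³).
e = (24.85 − 29.579) − (71972.35 − 79736.133) / 3317 = −2.39 km.

−2.39 km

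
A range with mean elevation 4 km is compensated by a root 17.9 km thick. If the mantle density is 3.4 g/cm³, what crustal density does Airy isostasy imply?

2.78 g/cm³

ρ_c h = (ρ_m − ρ_c) r → ρ_c (h + r) = ρ_m r → ρ_c = ρ_m r / (h + r).
ρ_c = 3.4 × 17.9 km / (4 km + 17.9 km) = 2.78 g/cm³.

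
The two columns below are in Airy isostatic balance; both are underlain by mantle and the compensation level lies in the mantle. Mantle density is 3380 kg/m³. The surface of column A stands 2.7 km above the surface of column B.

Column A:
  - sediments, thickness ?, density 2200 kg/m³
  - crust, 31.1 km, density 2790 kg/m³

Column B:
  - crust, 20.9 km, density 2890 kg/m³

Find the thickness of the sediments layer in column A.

Take the compensation level at the base of the deeper column (depth z_c below the surface of column A) and equate Σ ρ_i t_i down to z_c; mantle fills any gap and the z_c terms cancel.
Column A: x×2200 + 31.1×2790 + (z_c − 31.1 − x)×3380
Column B: 2.7×0 + 20.9×2890 + (z_c − 2.7 − 20.9)×3380
The z_c×3380 term appears on both sides and cancels. Collect the known terms of each column as K = Σ(ρt)_known − 3380 × (depth of known layers): K_A = 86769 − 3380×31.1 = −18349; K_B = 60401 − 3380×(2.7 + 20.9) = −19367.
Balance: K_A − x×(3380 − 2200) = K_B, so x = (K_A − K_B)/(3380 − 2200) = 1018/1180 = 0.863 km.

0.863 km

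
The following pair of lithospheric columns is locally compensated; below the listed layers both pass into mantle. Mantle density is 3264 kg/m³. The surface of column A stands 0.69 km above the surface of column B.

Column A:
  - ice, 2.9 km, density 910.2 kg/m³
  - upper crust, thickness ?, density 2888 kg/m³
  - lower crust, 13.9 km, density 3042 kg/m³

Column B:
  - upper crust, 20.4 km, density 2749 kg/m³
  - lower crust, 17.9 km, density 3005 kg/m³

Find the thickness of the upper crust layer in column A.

19.9 km

Take the compensation level at the base of the deeper column (depth z_c below the surface of column A) and equate Σ ρ_i t_i down to z_c; mantle fills any gap and the z_c terms cancel.
Column A: 2.9×910.2 + x×2888 + 13.9×3042 + (z_c − 16.8 − x)×3264
Column B: 0.69×0 + 20.4×2749 + 17.9×3005 + (z_c − 0.69 − 38.3)×3264
The z_c×3264 term appears on both sides and cancels. Collect the known terms of each column as K = Σ(ρt)_known − 3264 × (depth of known layers): K_A = 44923.38 − 3264×16.8 = −9911.82; K_B = 109869.1 − 3264×(0.69 + 38.3) = −17394.26.
Balance: K_A − x×(3264 − 2888) = K_B, so x = (K_A − K_B)/(3264 − 2888) = 7482.44/376 = 19.9 km.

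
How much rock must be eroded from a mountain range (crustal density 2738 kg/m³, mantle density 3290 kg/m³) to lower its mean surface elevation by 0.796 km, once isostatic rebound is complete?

Net drop Δ = e − u = e − e ρ_c/ρ_m = e (ρ_m − ρ_c)/ρ_m.
e = Δ ρ_m/(ρ_m − ρ_c) = 0.796 km × 3290/552 = 4.74 km.

4.74 km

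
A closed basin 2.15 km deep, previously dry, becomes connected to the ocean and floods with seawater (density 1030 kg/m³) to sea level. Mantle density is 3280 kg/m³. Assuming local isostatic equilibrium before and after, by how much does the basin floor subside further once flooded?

0.984 km

After flooding the water column is d + s deep. Its weight must equal the weight of mantle displaced by the extra subsidence s: (d + s) ρ_w = s ρ_m.
s = d ρ_w / (ρ_m − ρ_w) = 2.15 km × 1030/(3280 − 1030) = 0.984 km.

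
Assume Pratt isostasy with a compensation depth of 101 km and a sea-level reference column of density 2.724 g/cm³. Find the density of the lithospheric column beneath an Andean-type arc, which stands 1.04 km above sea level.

2.7 g/cm³

Pratt balance: ρ_ref D = ρ (D + h).
ρ = ρ_ref D/(D + h) = 2.724 × 101 km/(101 km + 1.04 km) = 2.7 g/cm³.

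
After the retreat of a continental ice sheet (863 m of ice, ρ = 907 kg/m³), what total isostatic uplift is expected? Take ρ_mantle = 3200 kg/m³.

245 m

Removing the load lets mantle flow back in; uplift u satisfies ρ_ice t = ρ_m u.
u = t ρ_ice/ρ_m = 863 m × 907/3200 = 245 m.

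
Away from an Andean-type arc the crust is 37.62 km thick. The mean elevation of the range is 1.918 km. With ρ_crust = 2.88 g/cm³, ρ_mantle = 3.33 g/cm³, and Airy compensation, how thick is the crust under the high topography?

51.8 km

Root depth r = h ρ_c / (ρ_m − ρ_c) = 1.918 km × 2.88 / 0.45 = 12.28 km.
Total thickness = T + h + r = 37.62 km + 1.918 km + 12.28 km = 51.8 km.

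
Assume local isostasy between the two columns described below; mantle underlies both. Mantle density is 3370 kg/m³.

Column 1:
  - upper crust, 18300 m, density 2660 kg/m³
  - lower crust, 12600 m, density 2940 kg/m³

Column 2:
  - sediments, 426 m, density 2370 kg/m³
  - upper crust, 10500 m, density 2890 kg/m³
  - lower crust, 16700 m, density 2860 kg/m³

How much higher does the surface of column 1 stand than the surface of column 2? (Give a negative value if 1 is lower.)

1310 m

For any compensation level in the mantle, the mantle terms cancel and isostasy reduces to e = (Σt_1 − Σt_2) − (Σ(ρt)_1 − Σ(ρt)_2) / ρ_m.
Σt_1 = 30900 m; Σt_2 = 27626 m; Σ(ρt)_1 = 85722000; Σ(ρt)_2 = 79116620 (in m·kg/m³).
e = (30900 − 27626) − (85722000 − 79116620) / 3370 = 1310 m.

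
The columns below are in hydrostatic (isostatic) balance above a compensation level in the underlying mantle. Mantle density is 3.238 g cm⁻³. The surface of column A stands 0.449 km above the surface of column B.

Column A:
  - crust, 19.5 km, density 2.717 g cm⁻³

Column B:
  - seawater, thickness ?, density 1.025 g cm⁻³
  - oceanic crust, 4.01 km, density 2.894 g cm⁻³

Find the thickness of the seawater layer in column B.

Take the compensation level at the base of the deeper column (depth z_c below the surface of column A) and equate Σ ρ_i t_i down to z_c; mantle fills any gap and the z_c terms cancel.
Column A: 19.5×2.717 + (z_c − 19.5)×3.238
Column B: 0.449×0 + x×1.025 + 4.01×2.894 + (z_c − 0.449 − 4.01 − x)×3.238
The z_c×3.238 term appears on both sides and cancels. Collect the known terms of each column as K = Σ(ρt)_known − 3.238 × (depth of known layers): K_A = 52.9815 − 3.238×19.5 = −10.1595; K_B = 11.60494 − 3.238×(0.449 + 4.01) = −2.833302.
Balance: K_A = K_B − x×(3.238 − 1.025), so x = (K_B − K_A)/(3.238 − 1.025) = 7.3262/2.213 = 3.31 km.

3.31 km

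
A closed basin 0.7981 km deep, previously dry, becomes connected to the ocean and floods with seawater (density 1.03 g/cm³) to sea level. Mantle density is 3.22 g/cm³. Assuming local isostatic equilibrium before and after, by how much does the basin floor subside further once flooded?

After flooding the water column is d + s deep. Its weight must equal the weight of mantle displaced by the extra subsidence s: (d + s) ρ_w = s ρ_m.
s = d ρ_w / (ρ_m − ρ_w) = 0.7981 km × 1.03/(3.22 − 1.03) = 0.375 km.

0.375 km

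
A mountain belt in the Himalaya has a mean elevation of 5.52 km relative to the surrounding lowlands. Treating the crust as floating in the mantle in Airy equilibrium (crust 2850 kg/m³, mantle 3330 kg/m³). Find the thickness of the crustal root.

For local isostatic compensation: the weight of the topography is balanced by the buoyancy of the root, ρ_c h = (ρ_m − ρ_c) r.
r = h · ρ_c / (ρ_m − ρ_c) = 5.52 km × 2850 / (3330 − 2850) = 32.8 km.

32.8 km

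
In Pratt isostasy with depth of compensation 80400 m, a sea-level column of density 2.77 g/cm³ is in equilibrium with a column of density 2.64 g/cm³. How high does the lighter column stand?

3960 m

ρ_ref D = ρ (D + h) → h = D (ρ_ref − ρ)/ρ.
h = 80400 m × (2.77 − 2.64)/2.64 = 3960 m.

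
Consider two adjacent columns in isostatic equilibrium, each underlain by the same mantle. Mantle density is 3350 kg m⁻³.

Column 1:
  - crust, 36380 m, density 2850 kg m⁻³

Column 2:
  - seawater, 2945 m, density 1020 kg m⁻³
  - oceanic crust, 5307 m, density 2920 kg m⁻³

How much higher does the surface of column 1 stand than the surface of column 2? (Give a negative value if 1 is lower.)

For any compensation level in the mantle, the mantle terms cancel and isostasy reduces to e = (Σt_1 − Σt_2) − (Σ(ρt)_1 − Σ(ρt)_2) / ρ_m.
Σt_1 = 36380 m; Σt_2 = 8252 m; Σ(ρt)_1 = 103683000; Σ(ρt)_2 = 18500340 (in m·kg m⁻³).
e = (36380 − 8252) − (103683000 − 18500340) / 3350 = 2700 m.

2700 m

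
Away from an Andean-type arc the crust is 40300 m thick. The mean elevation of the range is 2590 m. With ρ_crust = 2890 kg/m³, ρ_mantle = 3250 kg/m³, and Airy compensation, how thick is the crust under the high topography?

Root depth r = h ρ_c / (ρ_m − ρ_c) = 2590 m × 2890 / 360 = 20790 m.
Total thickness = T + h + r = 40300 m + 2590 m + 20790 m = 63700 m.

63700 m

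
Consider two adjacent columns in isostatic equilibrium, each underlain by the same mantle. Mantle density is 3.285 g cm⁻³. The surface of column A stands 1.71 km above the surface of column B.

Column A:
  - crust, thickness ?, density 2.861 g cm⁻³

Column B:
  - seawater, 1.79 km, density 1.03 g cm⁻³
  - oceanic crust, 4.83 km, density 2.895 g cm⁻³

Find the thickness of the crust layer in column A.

Take the compensation level at the base of the deeper column (depth z_c below the surface of column A) and equate Σ ρ_i t_i down to z_c; mantle fills any gap and the z_c terms cancel.
Column A: x×2.861 + (z_c − 0 − x)×3.285
Column B: 1.71×0 + 1.79×1.03 + 4.83×2.895 + (z_c − 1.71 − 6.62)×3.285
The z_c×3.285 term appears on both sides and cancels. Collect the known terms of each column as K = Σ(ρt)_known − 3.285 × (depth of known layers): K_A = 0 − 3.285×0 = 0; K_B = 15.82655 − 3.285×(1.71 + 6.62) = −11.5375.
Balance: K_A − x×(3.285 − 2.861) = K_B, so x = (K_A − K_B)/(3.285 − 2.861) = 11.5375/0.424 = 27.2 km.

27.2 km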